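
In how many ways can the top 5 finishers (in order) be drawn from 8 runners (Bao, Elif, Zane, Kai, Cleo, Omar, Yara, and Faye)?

6720

There are 8 choices for 1st place, 7 for 2nd, and so on down to 4 for position 5.
That gives 8 × 7 × 6 × 5 × 4 = 6720.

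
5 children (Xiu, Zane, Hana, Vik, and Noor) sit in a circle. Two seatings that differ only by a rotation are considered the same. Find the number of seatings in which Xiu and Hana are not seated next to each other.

Without the restriction there are (4)! = 24 seatings.
Seatings with Xiu beside Hana: treat them as a block with 2 internal orders, giving 2 × (3)! = 12.
Subtracting, 24 − 12 = 12.

12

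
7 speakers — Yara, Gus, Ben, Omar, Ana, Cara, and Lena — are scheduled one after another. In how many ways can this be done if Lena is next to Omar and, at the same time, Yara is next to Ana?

480

Treat {Lena,Omar} as one block (2 orders) and {Yara,Ana} as another (2 orders).
That leaves 5 units to arrange: 2 × 2 × 5! = 4 × 120 = 480.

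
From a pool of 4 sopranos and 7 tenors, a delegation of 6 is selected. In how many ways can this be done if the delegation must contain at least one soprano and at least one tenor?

455

Unrestricted: C(11,6) = 462 ways to pick any 6 of the 11.
Selections missing a whole group: no sopranos → C(7,6) = 7; no tenors → C(4,6) = 0.
Both groups omitted at once is impossible, so 462 − 7 = 455.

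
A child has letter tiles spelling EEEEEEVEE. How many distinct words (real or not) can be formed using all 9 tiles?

9

EEEEEEVEE has 9 letters with E appearing 8 times.
The number of distinct arrangements is 9!/(8!) = 362880/40320 = 9.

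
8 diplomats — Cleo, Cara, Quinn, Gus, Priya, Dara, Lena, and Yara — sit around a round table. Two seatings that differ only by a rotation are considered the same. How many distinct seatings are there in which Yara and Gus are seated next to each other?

Treat {Yara, Gus} as one unit (2 internal orders) and seat the resulting 7 units around the table: (6)! circular arrangements.
So 2 × (6)! = 2 × 720 = 1440.

1440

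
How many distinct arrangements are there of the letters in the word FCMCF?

30

Letter multiplicities in FCMCF: C×2, F×2, M×1.
So there are 5! / (2!·2!) = 30 distinguishable arrangements.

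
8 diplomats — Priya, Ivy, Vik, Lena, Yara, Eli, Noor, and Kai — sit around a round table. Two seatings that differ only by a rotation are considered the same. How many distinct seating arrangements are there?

Seat Priya anywhere (absorbing the rotational symmetry), then permute the other 7: (7)! = 5040.

5040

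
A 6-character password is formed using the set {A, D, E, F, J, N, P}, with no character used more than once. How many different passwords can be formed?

With no repetition, fill the 6 characters in order: 7 choices, then 6, down to 2.
That product is 7 × 6 × 5 × 4 × 3 × 2 = 5040.

5040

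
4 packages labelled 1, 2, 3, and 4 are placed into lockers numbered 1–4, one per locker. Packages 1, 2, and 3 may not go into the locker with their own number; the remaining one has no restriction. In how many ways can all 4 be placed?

Let Aᵢ (for i ∈ {1, 2, 3}) be the placements that put package i in its forbidden locker. Any j of these fix j positions, leaving (4−j)! ways to fill the rest, and there are C(3,j) ways to pick which j.
By inclusion–exclusion, the number of valid placements is Σ_{j=0}^{3} (−1)^j C(3,j)·(4−j)!.
Computing: 24 − 18 + 6 − 1 = 11.

11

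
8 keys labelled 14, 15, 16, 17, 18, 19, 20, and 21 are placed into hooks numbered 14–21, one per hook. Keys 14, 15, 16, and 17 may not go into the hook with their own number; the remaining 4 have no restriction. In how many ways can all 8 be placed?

Let Aᵢ (for 14 ≤ i ≤ 17) be the placements that put key i in its forbidden hook. Any j of these fix j positions, leaving (8−j)! ways to fill the rest, and there are C(4,j) ways to pick which j.
By inclusion–exclusion, the number of valid placements is Σ_{j=0}^{4} (−1)^j C(4,j)·(8−j)!.
Computing: 40320 − 20160 + 4320 − 480 + 24 = 24024.

24024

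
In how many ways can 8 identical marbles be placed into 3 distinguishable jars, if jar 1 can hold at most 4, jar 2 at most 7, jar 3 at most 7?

33

Ignoring the caps, the number of non-negative solutions to x_1+…+x_3 = 8 is C(10,2) = 45.
Subtract solutions that violate a single cap (substitute x_i' = x_i − (cap_i+1)): x_1 ≥ 5 gives C(5,2) = 10; x_2 ≥ 8 gives C(2,2) = 1; x_3 ≥ 8 gives C(2,2) = 1. Together 12.
No two caps can be exceeded simultaneously, so the pair terms are all 0.
By inclusion–exclusion the count is 45 − 12 + 0 = 33.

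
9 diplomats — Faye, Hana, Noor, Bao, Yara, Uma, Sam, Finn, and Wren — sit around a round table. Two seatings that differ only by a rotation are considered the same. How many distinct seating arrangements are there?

40320

Fix one person's seat to break rotational symmetry; the remaining 8 people can be arranged in (8)! = 40320 ways.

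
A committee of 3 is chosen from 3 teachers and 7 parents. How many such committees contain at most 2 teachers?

Split by how many teachers are chosen (0 through 2).
Sum: C(3,0)·C(7,3) + C(3,1)·C(7,2) + C(3,2)·C(7,1) = 35 + 63 + 21 = 119.

119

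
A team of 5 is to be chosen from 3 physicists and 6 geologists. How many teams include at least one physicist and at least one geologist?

Total 5-person selections from all 9: C(9,5) = 126.
Subtract selections that omit an entire group: no physicists → C(6,5) = 6; no geologists → C(3,5) = 0.
Both groups omitted at once is impossible, so 126 − 6 = 120.

120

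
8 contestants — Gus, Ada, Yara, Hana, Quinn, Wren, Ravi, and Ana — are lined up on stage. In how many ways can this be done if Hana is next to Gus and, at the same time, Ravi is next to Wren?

Treat {Hana,Gus} as one block (2 orders) and {Ravi,Wren} as another (2 orders).
That leaves 6 units to arrange: 2 × 2 × 6! = 4 × 720 = 2880.

2880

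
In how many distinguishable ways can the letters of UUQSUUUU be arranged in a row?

56

UUQSUUUU has 8 letters with U appearing 6 times.
So there are 8! / (6!) = 56 distinguishable arrangements.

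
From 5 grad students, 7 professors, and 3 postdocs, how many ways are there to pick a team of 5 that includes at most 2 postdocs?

Split by how many postdocs are chosen (0 through 2).
Sum: C(3,0)·C(12,5) + C(3,1)·C(12,4) + C(3,2)·C(12,3) = 792 + 1485 + 660 = 2937.

2937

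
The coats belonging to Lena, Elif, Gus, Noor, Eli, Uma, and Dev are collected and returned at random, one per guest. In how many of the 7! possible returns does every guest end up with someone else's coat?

Count assignments avoiding every fixed point. For any j of the 7 guests fixed to their own coat, the other 7−j can be arranged in (7−j)! ways.
By inclusion–exclusion this is Σ_{j=0}^{7} (−1)^j C(7,j)·(7−j)!.
Computing: 5040 − 5040 + 2520 − 840 + 210 − 42 + 7 − 1 = 1854.

1854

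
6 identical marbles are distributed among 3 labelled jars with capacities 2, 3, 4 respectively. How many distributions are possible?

Without the upper bounds there are C(8,2) = 28 ways to split 6 among 3 jars.
Subtract solutions that violate a single cap (substitute x_i' = x_i − (cap_i+1)): x_1 ≥ 3 gives C(5,2) = 10; x_2 ≥ 4 gives C(4,2) = 6; x_3 ≥ 5 gives C(3,2) = 3. Together 19.
No two caps can be exceeded simultaneously, so the pair terms are all 0.
By inclusion–exclusion the count is 28 − 19 + 0 = 9.

9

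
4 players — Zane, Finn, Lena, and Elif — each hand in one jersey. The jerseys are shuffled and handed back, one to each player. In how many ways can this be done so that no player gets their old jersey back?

9

This is the derangement count D_4: permutations of 4 items with no fixed point.
By inclusion–exclusion this is Σ_{j=0}^{4} (−1)^j C(4,j)·(4−j)!.
Computing: 24 − 24 + 12 − 4 + 1 = 9.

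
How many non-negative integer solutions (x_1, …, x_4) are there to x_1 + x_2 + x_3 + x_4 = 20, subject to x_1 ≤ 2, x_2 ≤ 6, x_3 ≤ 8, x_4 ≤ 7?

19

Ignoring the caps, the number of non-negative solutions to x_1+…+x_4 = 20 is C(23,3) = 1771.
Subtract solutions that violate a single cap (substitute x_i' = x_i − (cap_i+1)): x_1 ≥ 3 gives C(20,3) = 1140; x_2 ≥ 7 gives C(16,3) = 560; x_3 ≥ 9 gives C(14,3) = 364; x_4 ≥ 8 gives C(15,3) = 455. Together 2519.
Add back pairs where two caps are both exceeded: 286 + 165 + 220 + 35 + 56 + 20 = 782.
Subtract triples: 4 + 10 + 1 + 0 = 15.
By inclusion–exclusion the count is 1771 − 2519 + 782 − 15 = 19.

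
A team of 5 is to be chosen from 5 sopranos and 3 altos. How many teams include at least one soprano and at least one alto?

55

With no constraint there are C(8,5) = 56 possible selections.
Selections missing a whole group: no sopranos → C(3,5) = 0; no altos → C(5,5) = 1.
Both groups omitted at once is impossible, so 56 − 1 = 55.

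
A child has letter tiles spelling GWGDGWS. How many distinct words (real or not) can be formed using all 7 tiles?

420

Letter multiplicities in GWGDGWS: D×1, G×3, S×1, W×2.
So there are 7! / (3!·2!) = 420 distinguishable arrangements.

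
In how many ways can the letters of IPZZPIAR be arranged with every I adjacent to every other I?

Treat the 2 copies of I as a single block. The multiset to arrange is then {II, A, P, P, R, Z, Z}, 7 items in all.
That gives (7)!/(2!·2!) = 1260 arrangements.

1260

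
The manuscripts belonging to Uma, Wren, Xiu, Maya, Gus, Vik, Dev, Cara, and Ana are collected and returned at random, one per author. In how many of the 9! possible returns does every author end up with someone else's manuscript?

This is the derangement count D_9: permutations of 9 items with no fixed point.
By inclusion–exclusion this is Σ_{j=0}^{9} (−1)^j C(9,j)·(9−j)!.
Computing: 362880 − 362880 + 181440 − 60480 + 15120 − 3024 + 504 − 72 + 9 − 1 = 133496.

133496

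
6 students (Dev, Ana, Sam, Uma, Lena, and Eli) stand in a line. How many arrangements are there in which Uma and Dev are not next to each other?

480

Of the 6! = 720 arrangements, those with Uma and Dev adjacent number 2 × 5! = 240 (treat the pair as a block with 2 internal orders).
So 720 − 240 = 480 arrangements keep them apart.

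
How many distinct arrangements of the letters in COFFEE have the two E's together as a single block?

60

Treat the 2 copies of E as a single block. The multiset to arrange is then {EE, C, F, F, O}, 5 items in all.
That gives (5)!/(2!) = 60 arrangements.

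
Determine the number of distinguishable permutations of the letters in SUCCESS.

420

SUCCESS has 7 letters with C appearing twice and S appearing 3 times.
So there are 7! / (3!·2!) = 420 distinguishable arrangements.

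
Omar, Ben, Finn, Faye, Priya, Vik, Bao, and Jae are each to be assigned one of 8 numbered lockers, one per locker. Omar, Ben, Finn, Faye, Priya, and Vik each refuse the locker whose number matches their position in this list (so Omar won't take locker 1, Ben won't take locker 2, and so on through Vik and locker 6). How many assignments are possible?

18806

Let Aᵢ (for 1 ≤ i ≤ 6) be the placements that put person i in their forbidden locker. Any j of these fix j positions, leaving (8−j)! ways to fill the rest, and there are C(6,j) ways to pick which j.
By inclusion–exclusion, the number of valid placements is Σ_{j=0}^{6} (−1)^j C(6,j)·(8−j)!.
Computing: 40320 − 30240 + 10800 − 2400 + 360 − 36 + 2 = 18806.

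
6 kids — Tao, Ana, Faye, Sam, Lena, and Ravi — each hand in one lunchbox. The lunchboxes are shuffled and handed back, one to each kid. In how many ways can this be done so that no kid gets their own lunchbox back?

265

Let Aᵢ be the assignments in which kid i gets their own lunchbox. We want the size of the complement of A₁∪…∪A_6.
By inclusion–exclusion this is Σ_{j=0}^{6} (−1)^j C(6,j)·(6−j)!.
Computing: 720 − 720 + 360 − 120 + 30 − 6 + 1 = 265.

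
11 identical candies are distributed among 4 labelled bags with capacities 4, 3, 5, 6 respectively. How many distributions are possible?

By stars and bars, unrestricted non-negative solutions to x_1+…+x_4 = 11 number C(11+3,3) = 364.
Subtract solutions that violate a single cap (substitute x_i' = x_i − (cap_i+1)): x_1 ≥ 5 gives C(9,3) = 84; x_2 ≥ 4 gives C(10,3) = 120; x_3 ≥ 6 gives C(8,3) = 56; x_4 ≥ 7 gives C(7,3) = 35. Together 295.
Add back pairs where two caps are both exceeded: 10 + 1 + 0 + 4 + 1 + 0 = 16.
By inclusion–exclusion the count is 364 − 295 + 16 = 85.

85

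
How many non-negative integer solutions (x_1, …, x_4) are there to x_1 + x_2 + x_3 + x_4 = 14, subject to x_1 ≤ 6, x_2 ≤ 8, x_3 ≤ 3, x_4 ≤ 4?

89

Without the upper bounds there are C(17,3) = 680 ways to split 14 among 4 variables.
Subtract solutions that violate a single cap (substitute x_i' = x_i − (cap_i+1)): x_1 ≥ 7 gives C(10,3) = 120; x_2 ≥ 9 gives C(8,3) = 56; x_3 ≥ 4 gives C(13,3) = 286; x_4 ≥ 5 gives C(12,3) = 220. Together 682.
Add back pairs where two caps are both exceeded: 0 + 20 + 10 + 4 + 1 + 56 = 91.
By inclusion–exclusion the count is 680 − 682 + 91 = 89.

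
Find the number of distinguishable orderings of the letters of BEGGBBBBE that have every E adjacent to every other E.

Treat the 2 copies of E as a single block. The multiset to arrange is then {EE, B, B, B, B, B, G, G}, 8 items in all.
That gives (8)!/(5!·2!) = 168 arrangements.

168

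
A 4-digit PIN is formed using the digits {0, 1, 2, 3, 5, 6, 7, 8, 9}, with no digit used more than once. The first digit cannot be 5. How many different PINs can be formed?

The first digit has 9−1 = 8 choices (anything except 5).
The remaining 3 digits are filled from the other 8 symbols without repetition: 8 × 7 × 6 = 336.
Total: 8 × 336 = 2688.

2688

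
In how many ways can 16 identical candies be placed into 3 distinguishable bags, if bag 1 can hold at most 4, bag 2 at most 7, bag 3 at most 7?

Ignoring the caps, the number of non-negative solutions to x_1+…+x_3 = 16 is C(18,2) = 153.
Subtract solutions that violate a single cap (substitute x_i' = x_i − (cap_i+1)): x_1 ≥ 5 gives C(13,2) = 78; x_2 ≥ 8 gives C(10,2) = 45; x_3 ≥ 8 gives C(10,2) = 45. Together 168.
Add back pairs where two caps are both exceeded: 10 + 10 + 1 = 21.
By inclusion–exclusion the count is 153 − 168 + 21 = 6.

6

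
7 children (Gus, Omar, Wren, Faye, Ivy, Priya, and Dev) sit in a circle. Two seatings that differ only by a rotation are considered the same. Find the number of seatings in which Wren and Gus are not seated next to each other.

480

All circular seatings of 7 people number (6)! = 720.
Seatings with Wren beside Gus: treat them as a block with 2 internal orders, giving 2 × (5)! = 240.
Subtracting, 720 − 240 = 480.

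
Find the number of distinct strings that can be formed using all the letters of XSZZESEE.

1680

Letter multiplicities in XSZZESEE: E×3, S×2, X×1, Z×2.
So there are 8! / (3!·2!·2!) = 1680 distinguishable arrangements.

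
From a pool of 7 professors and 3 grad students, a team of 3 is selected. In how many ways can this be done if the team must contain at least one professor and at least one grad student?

84

With no constraint there are C(10,3) = 120 possible selections.
Selections missing a whole group: no professors → C(3,3) = 1; no grad students → C(7,3) = 35.
Both groups omitted at once is impossible, so 120 − 36 = 84.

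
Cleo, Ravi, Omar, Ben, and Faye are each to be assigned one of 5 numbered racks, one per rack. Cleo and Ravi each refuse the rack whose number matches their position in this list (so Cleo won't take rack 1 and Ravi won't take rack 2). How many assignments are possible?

78

Let Aᵢ (for i ∈ {1, 2}) be the placements that put person i in their forbidden rack. Any j of these fix j positions, leaving (5−j)! ways to fill the rest, and there are C(2,j) ways to pick which j.
By inclusion–exclusion, the number of valid placements is Σ_{j=0}^{2} (−1)^j C(2,j)·(5−j)!.
Computing: 120 − 48 + 6 = 78.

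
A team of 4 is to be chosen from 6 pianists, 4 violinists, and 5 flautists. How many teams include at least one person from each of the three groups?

720

Unrestricted: C(15,4) = 1365 ways to pick any 4 of the 15.
Subtract selections that omit an entire group: no pianists → C(9,4) = 126; no violinists → C(11,4) = 330; no flautists → C(10,4) = 210.
Add back selections omitting two groups (i.e. drawn from a single group): C(6,4) + C(4,4) + C(5,4) = 21.
By inclusion–exclusion: 1365 − 666 + 21 = 720.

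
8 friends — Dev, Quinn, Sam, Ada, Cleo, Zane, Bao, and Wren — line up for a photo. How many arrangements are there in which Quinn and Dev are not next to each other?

30240

There are 8! = 40320 arrangements in all. If Quinn and Dev are adjacent, merging them into one block gives 2·(7)! = 10080 arrangements.
So 40320 − 10080 = 30240 arrangements keep them apart.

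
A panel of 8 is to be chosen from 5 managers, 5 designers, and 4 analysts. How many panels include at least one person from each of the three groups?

Unrestricted: C(14,8) = 3003 ways to pick any 8 of the 14.
Subtract selections that omit an entire group: no managers → C(9,8) = 9; no designers → C(9,8) = 9; no analysts → C(10,8) = 45.
Add back selections omitting two groups (i.e. drawn from a single group): C(5,8) + C(5,8) + C(4,8) = 0.
By inclusion–exclusion: 3003 − 63 + 0 = 2940.

2940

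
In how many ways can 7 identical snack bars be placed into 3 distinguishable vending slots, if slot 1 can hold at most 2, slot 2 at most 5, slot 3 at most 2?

6

Ignoring the caps, the number of non-negative solutions to x_1+…+x_3 = 7 is C(9,2) = 36.
Subtract solutions that violate a single cap (substitute x_i' = x_i − (cap_i+1)): x_1 ≥ 3 gives C(6,2) = 15; x_2 ≥ 6 gives C(3,2) = 3; x_3 ≥ 3 gives C(6,2) = 15. Together 33.
Add back pairs where two caps are both exceeded: 0 + 3 + 0 = 3.
By inclusion–exclusion the count is 36 − 33 + 3 = 6.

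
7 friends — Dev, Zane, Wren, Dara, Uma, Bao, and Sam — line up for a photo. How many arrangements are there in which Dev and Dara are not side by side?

Of the 7! = 5040 arrangements, those with Dev and Dara adjacent number 2 × 6! = 1440 (treat the pair as a block with 2 internal orders).
So 5040 − 1440 = 3600 arrangements keep them apart.

3600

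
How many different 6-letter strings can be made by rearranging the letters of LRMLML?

60

The 6 letters of LRMLML have repeats: L appearing 3 times and M appearing twice.
So there are 6! / (3!·2!) = 60 distinguishable arrangements.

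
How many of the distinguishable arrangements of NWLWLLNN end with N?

210

Fix N in the last position and arrange the remaining 7 letters.
Those 7 letters have L appearing 3 times, N appearing twice, and W appearing twice, giving (7)!/(3!·2!·2!) = 210.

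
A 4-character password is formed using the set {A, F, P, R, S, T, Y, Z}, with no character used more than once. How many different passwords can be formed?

1680

This is a permutation of 4 out of 8: P(8,4) = 8!/4!.
That product is 8 × 7 × 6 × 5 = 1680.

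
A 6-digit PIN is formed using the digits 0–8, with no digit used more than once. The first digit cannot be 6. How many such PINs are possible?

The first digit has 9−1 = 8 choices (anything except 6).
The remaining 5 digits are filled from the other 8 symbols without repetition: 8 × 7 × 6 × 5 × 4 = 6720.
Total: 8 × 6720 = 53760.

53760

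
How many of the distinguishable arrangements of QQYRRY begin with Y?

With the first slot taken by Y, it remains to arrange the other 5 letters (QQRRY).
Those 5 letters have Q appearing twice and R appearing twice, giving (5)!/(2!·2!) = 30.

30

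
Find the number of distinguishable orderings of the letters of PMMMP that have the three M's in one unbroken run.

Treat the 3 copies of M as a single block. The multiset to arrange is then {MMM, P, P}, 3 items in all.
That gives (3)!/(2!) = 3 arrangements.

3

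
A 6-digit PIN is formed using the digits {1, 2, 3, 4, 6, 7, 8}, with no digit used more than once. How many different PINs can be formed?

5040

Choose and order 6 of the 7 symbols: the first digit has 7 options, the next 6, and so on down to 2.
7 × 6 × 5 × 4 × 3 × 2 = 5040.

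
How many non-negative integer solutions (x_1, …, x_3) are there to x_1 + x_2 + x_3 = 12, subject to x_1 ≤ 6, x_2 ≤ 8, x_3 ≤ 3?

18

By stars and bars, unrestricted non-negative solutions to x_1+…+x_3 = 12 number C(12+2,2) = 91.
Subtract solutions that violate a single cap (substitute x_i' = x_i − (cap_i+1)): x_1 ≥ 7 gives C(7,2) = 21; x_2 ≥ 9 gives C(5,2) = 10; x_3 ≥ 4 gives C(10,2) = 45. Together 76.
Add back pairs where two caps are both exceeded: 0 + 3 + 0 = 3.
By inclusion–exclusion the count is 91 − 76 + 3 = 18.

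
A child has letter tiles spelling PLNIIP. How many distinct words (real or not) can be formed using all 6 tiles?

180

Letter multiplicities in PLNIIP: I×2, L×1, N×1, P×2.
The number of distinct arrangements is 6!/(2!·2!) = 720/4 = 180.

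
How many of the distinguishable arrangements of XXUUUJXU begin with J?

Fix J in the first position and arrange the remaining 7 letters.
Those 7 letters have U appearing 4 times and X appearing 3 times, giving (7)!/(4!·3!) = 35.

35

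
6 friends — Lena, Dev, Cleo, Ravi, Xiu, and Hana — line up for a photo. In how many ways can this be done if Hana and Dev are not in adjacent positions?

There are 6! = 720 arrangements in all. If Hana and Dev are adjacent, merging them into one block gives 2·(5)! = 240 arrangements.
So 720 − 240 = 480 arrangements keep them apart.

480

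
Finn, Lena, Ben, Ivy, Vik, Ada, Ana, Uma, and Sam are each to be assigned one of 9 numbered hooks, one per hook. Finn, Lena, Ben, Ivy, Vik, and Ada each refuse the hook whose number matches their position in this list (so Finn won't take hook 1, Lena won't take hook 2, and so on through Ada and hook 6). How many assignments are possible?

Let Aᵢ (for 1 ≤ i ≤ 6) be the placements that put person i in their forbidden hook. Any j of these fix j positions, leaving (9−j)! ways to fill the rest, and there are C(6,j) ways to pick which j.
By inclusion–exclusion, the number of valid placements is Σ_{j=0}^{6} (−1)^j C(6,j)·(9−j)!.
Computing: 362880 − 241920 + 75600 − 14400 + 1800 − 144 + 6 = 183822.

183822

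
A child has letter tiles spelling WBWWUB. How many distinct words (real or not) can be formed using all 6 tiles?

60

The 6 letters of WBWWUB have repeats: B appearing twice and W appearing 3 times.
Dividing 6! = 720 by 3!·2! = 12 for the repeated letters gives 60.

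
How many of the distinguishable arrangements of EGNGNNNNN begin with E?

28

Fix E in the first position and arrange the remaining 8 letters.
Those 8 letters have G appearing twice and N appearing 6 times, giving (8)!/(6!·2!) = 28.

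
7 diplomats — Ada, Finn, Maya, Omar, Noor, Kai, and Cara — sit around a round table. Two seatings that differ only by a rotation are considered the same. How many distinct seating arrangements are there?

Around a circle, 7 distinct people have 7!/7 = (6)! = 720 rotationally distinct seatings.

720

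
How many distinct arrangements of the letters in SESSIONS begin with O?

With the first slot taken by O, it remains to arrange the other 7 letters (SESSINS).
Those 7 letters have S appearing 4 times, giving (7)!/(4!) = 210.

210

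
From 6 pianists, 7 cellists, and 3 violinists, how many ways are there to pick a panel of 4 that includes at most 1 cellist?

714

Split by how many cellists are chosen (0 through 1).
Sum: C(7,0)·C(9,4) + C(7,1)·C(9,3) = 126 + 588 = 714.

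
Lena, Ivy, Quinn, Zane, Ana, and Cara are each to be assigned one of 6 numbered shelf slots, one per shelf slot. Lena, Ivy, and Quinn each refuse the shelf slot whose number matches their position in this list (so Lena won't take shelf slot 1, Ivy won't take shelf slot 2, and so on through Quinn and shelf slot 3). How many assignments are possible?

Let Aᵢ (for i ∈ {1, 2, 3}) be the placements that put person i in their forbidden shelf slot. Any j of these fix j positions, leaving (6−j)! ways to fill the rest, and there are C(3,j) ways to pick which j.
By inclusion–exclusion, the number of valid placements is Σ_{j=0}^{3} (−1)^j C(3,j)·(6−j)!.
Computing: 720 − 360 + 72 − 6 = 426.

426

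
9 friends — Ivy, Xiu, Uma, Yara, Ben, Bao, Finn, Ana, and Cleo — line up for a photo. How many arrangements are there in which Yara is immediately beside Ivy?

80640

Place the 7 others and the Yara-Ivy pair as 8 objects in a line; the pair has 2 internal arrangements.
So the count is 2·(8)! = 80640.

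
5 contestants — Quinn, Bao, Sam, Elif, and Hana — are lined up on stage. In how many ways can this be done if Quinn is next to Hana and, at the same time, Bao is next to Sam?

Treat {Quinn,Hana} as one block (2 orders) and {Bao,Sam} as another (2 orders).
That leaves 3 units to arrange: 2 × 2 × 3! = 4 × 6 = 24.

24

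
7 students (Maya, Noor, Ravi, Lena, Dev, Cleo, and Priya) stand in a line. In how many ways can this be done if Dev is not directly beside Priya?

Of the 7! = 5040 arrangements, those with Dev and Priya adjacent number 2 × 6! = 1440 (treat the pair as a block with 2 internal orders).
So 5040 − 1440 = 3600 arrangements keep them apart.

3600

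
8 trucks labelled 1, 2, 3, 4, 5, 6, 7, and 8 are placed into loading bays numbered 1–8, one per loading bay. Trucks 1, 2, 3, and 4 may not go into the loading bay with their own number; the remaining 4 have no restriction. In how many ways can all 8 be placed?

Let Aᵢ (for 1 ≤ i ≤ 4) be the placements that put truck i in its forbidden loading bay. Any j of these fix j positions, leaving (8−j)! ways to fill the rest, and there are C(4,j) ways to pick which j.
By inclusion–exclusion, the number of valid placements is Σ_{j=0}^{4} (−1)^j C(4,j)·(8−j)!.
Computing: 40320 − 20160 + 4320 − 480 + 24 = 24024.

24024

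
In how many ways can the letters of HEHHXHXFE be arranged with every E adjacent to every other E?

840

Treat the 2 copies of E as a single block. The multiset to arrange is then {EE, F, H, H, H, H, X, X}, 8 items in all.
That gives (8)!/(4!·2!) = 840 arrangements.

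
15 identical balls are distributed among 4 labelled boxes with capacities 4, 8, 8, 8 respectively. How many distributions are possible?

290

Without the upper bounds there are C(18,3) = 816 ways to split 15 among 4 boxes.
Subtract solutions that violate a single cap (substitute x_i' = x_i − (cap_i+1)): x_1 ≥ 5 gives C(13,3) = 286; x_2 ≥ 9 gives C(9,3) = 84; x_3 ≥ 9 gives C(9,3) = 84; x_4 ≥ 9 gives C(9,3) = 84. Together 538.
Add back pairs where two caps are both exceeded: 4 + 4 + 4 + 0 + 0 + 0 = 12.
By inclusion–exclusion the count is 816 − 538 + 12 = 290.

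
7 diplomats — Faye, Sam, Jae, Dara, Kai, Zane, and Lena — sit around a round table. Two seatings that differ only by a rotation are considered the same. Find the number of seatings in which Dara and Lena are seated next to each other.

240

Treat {Dara, Lena} as one unit (2 internal orders) and seat the resulting 6 units around the table: (5)! circular arrangements.
So 2 × (5)! = 2 × 120 = 240.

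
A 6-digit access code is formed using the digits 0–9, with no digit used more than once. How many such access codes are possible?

This is a permutation of 6 out of 10: P(10,6) = 10!/4!.
That product is 10 × 9 × 8 × 7 × 6 × 5 = 151200.

151200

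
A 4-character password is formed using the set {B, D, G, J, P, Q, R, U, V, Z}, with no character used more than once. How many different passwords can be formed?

With no repetition, fill the 4 characters in order: 10 choices, then 9, down to 7.
10 × 9 × 8 × 7 = 5040.

5040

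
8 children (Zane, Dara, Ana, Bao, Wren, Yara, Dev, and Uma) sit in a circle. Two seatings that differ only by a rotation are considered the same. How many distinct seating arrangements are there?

Fix one person's seat to break rotational symmetry; the remaining 7 people can be arranged in (7)! = 5040 ways.

5040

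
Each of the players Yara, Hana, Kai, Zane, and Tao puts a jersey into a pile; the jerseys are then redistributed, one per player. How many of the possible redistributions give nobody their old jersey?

44

This is the derangement count D_5: permutations of 5 items with no fixed point.
By inclusion–exclusion this is Σ_{j=0}^{5} (−1)^j C(5,j)·(5−j)!.
Computing: 120 − 120 + 60 − 20 + 5 − 1 = 44.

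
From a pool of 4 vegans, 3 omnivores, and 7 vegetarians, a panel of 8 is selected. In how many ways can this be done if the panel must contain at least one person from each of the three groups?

2793

Total 8-person selections from all 14: C(14,8) = 3003.
Subtract selections that omit an entire group: no vegans → C(10,8) = 45; no omnivores → C(11,8) = 165; no vegetarians → C(7,8) = 0.
Add back selections omitting two groups (i.e. drawn from a single group): C(4,8) + C(3,8) + C(7,8) = 0.
By inclusion–exclusion: 3003 − 210 + 0 = 2793.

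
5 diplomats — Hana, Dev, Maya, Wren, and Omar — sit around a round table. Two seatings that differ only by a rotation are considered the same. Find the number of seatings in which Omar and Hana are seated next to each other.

12

Glue Omar and Hana into a block (2 internal orders). Seating 4 units around a circle gives (3)! arrangements.
So 2 × (3)! = 2 × 6 = 12.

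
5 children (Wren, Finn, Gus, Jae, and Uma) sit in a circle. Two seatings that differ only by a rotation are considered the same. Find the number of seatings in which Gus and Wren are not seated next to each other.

All circular seatings of 5 people number (4)! = 24.
Those with Gus next to Wren: fuse the pair into one unit and seat 4 units around a circle — 2·(3)! = 12.
Subtracting, 24 − 12 = 12.

12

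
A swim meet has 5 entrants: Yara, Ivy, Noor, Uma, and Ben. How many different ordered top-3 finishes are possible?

There are 5 choices for 1st place, 4 for 2nd, and 3 for 3rd.
That gives 5 × 4 × 3 = 60.

60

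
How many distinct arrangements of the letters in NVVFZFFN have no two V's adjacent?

1260

There are 8!/(3!·2!·2!) = 1680 arrangements of NVVFZFFN in total.
Arrangements with the V's together: treat VV as one letter, giving (7)!/(3!·2!) = 420.
Subtracting, 1680 − 420 = 1260 arrangements keep the V's apart.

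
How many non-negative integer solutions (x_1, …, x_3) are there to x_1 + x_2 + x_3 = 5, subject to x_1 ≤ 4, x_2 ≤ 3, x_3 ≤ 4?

16

Ignoring the caps, the number of non-negative solutions to x_1+…+x_3 = 5 is C(7,2) = 21.
Subtract solutions that violate a single cap (substitute x_i' = x_i − (cap_i+1)): x_1 ≥ 5 gives C(2,2) = 1; x_2 ≥ 4 gives C(3,2) = 3; x_3 ≥ 5 gives C(2,2) = 1. Together 5.
No two caps can be exceeded simultaneously, so the pair terms are all 0.
By inclusion–exclusion the count is 21 − 5 + 0 = 16.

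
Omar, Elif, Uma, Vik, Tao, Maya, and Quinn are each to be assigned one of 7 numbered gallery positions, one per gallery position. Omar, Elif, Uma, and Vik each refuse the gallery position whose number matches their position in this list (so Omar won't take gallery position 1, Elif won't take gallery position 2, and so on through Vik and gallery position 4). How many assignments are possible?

Let Aᵢ (for 1 ≤ i ≤ 4) be the placements that put person i in their forbidden gallery position. Any j of these fix j positions, leaving (7−j)! ways to fill the rest, and there are C(4,j) ways to pick which j.
By inclusion–exclusion, the number of valid placements is Σ_{j=0}^{4} (−1)^j C(4,j)·(7−j)!.
Computing: 5040 − 2880 + 720 − 96 + 6 = 2790.

2790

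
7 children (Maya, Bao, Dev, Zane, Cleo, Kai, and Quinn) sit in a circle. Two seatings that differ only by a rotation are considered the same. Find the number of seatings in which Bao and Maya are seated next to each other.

Treat {Bao, Maya} as one unit (2 internal orders) and seat the resulting 6 units around the table: (5)! circular arrangements.
So 2 × (5)! = 2 × 120 = 240.

240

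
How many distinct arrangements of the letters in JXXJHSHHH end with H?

With the last slot taken by H, it remains to arrange the other 8 letters (JXXJSHHH).
Those 8 letters have H appearing 3 times, J appearing twice, and X appearing twice, giving (8)!/(3!·2!·2!) = 1680.

1680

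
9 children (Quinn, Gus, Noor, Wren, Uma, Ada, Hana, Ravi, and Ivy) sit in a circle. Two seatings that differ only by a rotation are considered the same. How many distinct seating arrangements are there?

Fix one person's seat to break rotational symmetry; the remaining 8 people can be arranged in (8)! = 40320 ways.

40320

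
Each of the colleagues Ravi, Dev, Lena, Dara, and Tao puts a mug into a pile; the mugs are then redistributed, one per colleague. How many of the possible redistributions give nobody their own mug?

Count assignments avoiding every fixed point. For any j of the 5 colleagues fixed to their own mug, the other 5−j can be arranged in (5−j)! ways.
By inclusion–exclusion this is Σ_{j=0}^{5} (−1)^j C(5,j)·(5−j)!.
Computing: 120 − 120 + 60 − 20 + 5 − 1 = 44.

44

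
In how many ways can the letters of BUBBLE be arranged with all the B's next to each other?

24

Treat the 3 copies of B as a single block. The multiset to arrange is then {BBB, E, L, U}, 4 items in all.
All 4 items are distinct, so there are (4)! = 24 arrangements.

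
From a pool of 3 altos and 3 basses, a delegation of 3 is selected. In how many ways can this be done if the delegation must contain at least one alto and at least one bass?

Unrestricted: C(6,3) = 20 ways to pick any 3 of the 6.
Subtract selections that omit an entire group: no altos → C(3,3) = 1; no basses → C(3,3) = 1.
Both groups omitted at once is impossible, so 20 − 2 = 18.

18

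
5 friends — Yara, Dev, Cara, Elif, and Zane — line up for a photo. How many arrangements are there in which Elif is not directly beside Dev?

Of the 5! = 120 arrangements, those with Elif and Dev adjacent number 2 × 4! = 48 (treat the pair as a block with 2 internal orders).
So 120 − 48 = 72 arrangements keep them apart.

72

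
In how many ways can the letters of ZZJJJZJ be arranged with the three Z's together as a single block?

Treat the 3 copies of Z as a single block. The multiset to arrange is then {ZZZ, J, J, J, J}, 5 items in all.
That gives (5)!/(4!) = 5 arrangements.

5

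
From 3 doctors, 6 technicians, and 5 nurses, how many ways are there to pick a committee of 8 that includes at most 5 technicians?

Split by how many technicians are chosen (0 through 5).
Sum: C(6,0)·C(8,8) + C(6,1)·C(8,7) + C(6,2)·C(8,6) + C(6,3)·C(8,5) + C(6,4)·C(8,4) + C(6,5)·C(8,3) = 1 + 48 + 420 + 1120 + 1050 + 336 = 2975.

2975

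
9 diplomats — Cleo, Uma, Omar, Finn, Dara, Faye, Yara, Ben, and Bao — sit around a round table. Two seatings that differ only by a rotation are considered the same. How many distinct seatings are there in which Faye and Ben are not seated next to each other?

30240

All circular seatings of 9 people number (8)! = 40320.
Those with Faye next to Ben: fuse the pair into one unit and seat 8 units around a circle — 2·(7)! = 10080.
Subtracting, 40320 − 10080 = 30240.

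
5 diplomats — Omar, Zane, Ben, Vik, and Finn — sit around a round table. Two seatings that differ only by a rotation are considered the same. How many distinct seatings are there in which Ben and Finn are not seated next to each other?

All circular seatings of 5 people number (4)! = 24.
Seatings with Ben beside Finn: treat them as a block with 2 internal orders, giving 2 × (3)! = 12.
Subtracting, 24 − 12 = 12.

12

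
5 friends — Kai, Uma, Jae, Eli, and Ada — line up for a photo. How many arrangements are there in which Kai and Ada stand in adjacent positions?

48

Glue Kai and Ada into one block (2 internal orders), leaving 4 units to arrange in a row.
That gives 2 × 4! = 2 × 24 = 48.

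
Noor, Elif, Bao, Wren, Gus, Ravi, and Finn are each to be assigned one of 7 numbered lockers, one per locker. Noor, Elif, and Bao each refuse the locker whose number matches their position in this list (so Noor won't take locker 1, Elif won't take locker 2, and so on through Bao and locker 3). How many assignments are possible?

Let Aᵢ (for i ∈ {1, 2, 3}) be the placements that put person i in their forbidden locker. Any j of these fix j positions, leaving (7−j)! ways to fill the rest, and there are C(3,j) ways to pick which j.
By inclusion–exclusion, the number of valid placements is Σ_{j=0}^{3} (−1)^j C(3,j)·(7−j)!.
Computing: 5040 − 2160 + 360 − 24 = 3216.

3216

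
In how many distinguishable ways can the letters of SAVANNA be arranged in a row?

SAVANNA has 7 letters with A appearing 3 times and N appearing twice.
So there are 7! / (3!·2!) = 420 distinguishable arrangements.

420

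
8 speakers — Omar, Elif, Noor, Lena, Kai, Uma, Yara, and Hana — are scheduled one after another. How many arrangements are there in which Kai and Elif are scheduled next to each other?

Glue Kai and Elif into one block (2 internal orders), leaving 7 units to arrange in a row.
So the count is 2·(7)! = 10080.

10080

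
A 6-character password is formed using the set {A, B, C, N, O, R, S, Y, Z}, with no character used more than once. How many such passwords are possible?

60480

Choose and order 6 of the 9 symbols: the first character has 9 options, the next 8, and so on down to 4.
That product is 9 × 8 × 7 × 6 × 5 × 4 = 60480.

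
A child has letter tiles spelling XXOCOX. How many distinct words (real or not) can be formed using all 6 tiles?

The 6 letters of XXOCOX have repeats: O appearing twice and X appearing 3 times.
The number of distinct arrangements is 6!/(3!·2!) = 720/12 = 60.

60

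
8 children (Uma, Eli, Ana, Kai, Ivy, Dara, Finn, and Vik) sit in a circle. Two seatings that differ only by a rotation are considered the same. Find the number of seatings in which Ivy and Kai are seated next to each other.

1440

Glue Ivy and Kai into a block (2 internal orders). Seating 7 units around a circle gives (6)! arrangements.
So 2 × (6)! = 2 × 720 = 1440.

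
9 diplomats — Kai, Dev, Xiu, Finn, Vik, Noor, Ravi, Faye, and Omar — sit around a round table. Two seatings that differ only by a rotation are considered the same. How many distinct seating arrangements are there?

40320

Fix one person's seat to break rotational symmetry; the remaining 8 people can be arranged in (8)! = 40320 ways.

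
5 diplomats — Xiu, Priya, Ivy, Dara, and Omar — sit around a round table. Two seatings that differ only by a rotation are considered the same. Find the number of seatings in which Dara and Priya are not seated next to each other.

Without the restriction there are (4)! = 24 seatings.
Seatings with Dara beside Priya: treat them as a block with 2 internal orders, giving 2 × (3)! = 12.
Subtracting, 24 − 12 = 12.

12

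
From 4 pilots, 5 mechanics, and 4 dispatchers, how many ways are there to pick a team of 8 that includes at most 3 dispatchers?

1161

Split by how many dispatchers are chosen (0 through 3).
Sum: C(4,0)·C(9,8) + C(4,1)·C(9,7) + C(4,2)·C(9,6) + C(4,3)·C(9,5) = 9 + 144 + 504 + 504 = 1161.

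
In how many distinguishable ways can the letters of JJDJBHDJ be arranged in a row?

840

Letter multiplicities in JJDJBHDJ: B×1, D×2, H×1, J×4.
Dividing 8! = 40320 by 4!·2! = 48 for the repeated letters gives 840.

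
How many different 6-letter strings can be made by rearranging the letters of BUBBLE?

The 6 letters of BUBBLE have repeats: B appearing 3 times.
The number of distinct arrangements is 6!/(3!) = 720/6 = 120.

120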